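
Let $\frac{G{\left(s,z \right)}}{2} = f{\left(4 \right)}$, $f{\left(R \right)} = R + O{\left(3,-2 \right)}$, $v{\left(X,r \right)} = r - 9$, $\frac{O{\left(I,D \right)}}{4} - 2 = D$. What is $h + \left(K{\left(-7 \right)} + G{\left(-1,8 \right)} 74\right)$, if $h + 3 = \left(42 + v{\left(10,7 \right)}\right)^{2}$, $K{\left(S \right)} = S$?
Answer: $2182$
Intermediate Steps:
$O{\left(I,D \right)} = 8 + 4 D$
$v{\left(X,r \right)} = -9 + r$
$f{\left(R \right)} = R$ ($f{\left(R \right)} = R + \left(8 + 4 \left(-2\right)\right) = R + \left(8 - 8\right) = R + 0 = R$)
$G{\left(s,z \right)} = 8$ ($G{\left(s,z \right)} = 2 \cdot 4 = 8$)
$h = 1597$ ($h = -3 + \left(42 + \left(-9 + 7\right)\right)^{2} = -3 + \left(42 - 2\right)^{2} = -3 + 40^{2} = -3 + 1600 = 1597$)
$h + \left(K{\left(-7 \right)} + G{\left(-1,8 \right)} 74\right) = 1597 + \left(-7 + 8 \cdot 74\right) = 1597 + \left(-7 + 592\right) = 1597 + 585 = 2182$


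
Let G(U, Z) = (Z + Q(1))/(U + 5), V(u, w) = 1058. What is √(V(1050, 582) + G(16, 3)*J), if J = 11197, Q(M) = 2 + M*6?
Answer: √3053085/21 ≈ 83.205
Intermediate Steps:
Q(M) = 2 + 6*M
G(U, Z) = (8 + Z)/(5 + U) (G(U, Z) = (Z + (2 + 6*1))/(U + 5) = (Z + (2 + 6))/(5 + U) = (Z + 8)/(5 + U) = (8 + Z)/(5 + U))
√(V(1050, 582) + G(16, 3)*J) = √(1058 + ((8 + 3)/(5 + 16))*11197) = √(1058 + (11/21)*11197) = √(1058 + 123167/21) = √(145385/21) = √3053085/21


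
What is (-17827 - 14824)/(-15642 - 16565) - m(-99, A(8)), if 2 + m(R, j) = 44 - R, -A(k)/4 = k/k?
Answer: -4508536/32207 ≈ -139.99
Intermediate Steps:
A(k) = -4 (A(k) = -4*k/k = -4*1 = -4)
m(R, j) = 42 - R (m(R, j) = -2 + (44 - R) = 42 - R)
(-17827 - 14824)/(-15642 - 16565) - m(-99, A(8)) = (-17827 - 14824)/(-15642 - 16565) - (42 - 1*(-99)) = -32651/(-32207) - (42 + 99) = -32651*(-1/32207) - 1*141 = 32651/32207 - 141 = -4508536/32207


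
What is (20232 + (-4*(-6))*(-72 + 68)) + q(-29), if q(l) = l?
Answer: 20107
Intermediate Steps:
(20232 + (-4*(-6))*(-72 + 68)) + q(-29) = (20232 + (-4*(-6))*(-72 + 68)) - 29 = (20232 + 24*(-4)) - 29 = (20232 - 96) - 29 = 20136 - 29 = 20107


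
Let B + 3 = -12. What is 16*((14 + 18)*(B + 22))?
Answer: 3584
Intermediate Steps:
B = -15 (B = -3 - 12 = -15)
16*((14 + 18)*(B + 22)) = 16*((14 + 18)*(-15 + 22)) = 16*(32*7) = 16*224 = 3584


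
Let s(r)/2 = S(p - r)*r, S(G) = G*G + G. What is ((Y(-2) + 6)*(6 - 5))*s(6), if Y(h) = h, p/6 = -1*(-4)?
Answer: 16416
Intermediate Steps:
p = 24 (p = 6*(-1*(-4)) = 6*4 = 24)
S(G) = G + G² (S(G) = G² + G = G + G²)
s(r) = 2*r*(24 - r)*(25 - r) (s(r) = 2*(((24 - r)*(1 + (24 - r)))*r) = 2*(((24 - r)*(25 - r))*r) = 2*(r*(24 - r)*(25 - r)) = 2*r*(24 - r)*(25 - r))
((Y(-2) + 6)*(6 - 5))*s(6) = ((-2 + 6)*(6 - 5))*(2*6*(-25 + 6)*(-24 + 6)) = (4*1)*(2*6*(-19)*(-18)) = 4*4104 = 16416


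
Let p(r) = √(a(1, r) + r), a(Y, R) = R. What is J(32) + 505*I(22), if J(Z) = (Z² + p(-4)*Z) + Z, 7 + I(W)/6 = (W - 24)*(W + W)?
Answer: -286794 + 64*I*√2 ≈ -2.8679e+5 + 90.51*I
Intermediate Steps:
p(r) = √2*√r (p(r) = √(r + r) = √(2*r) = √2*√r)
I(W) = -42 + 12*W*(-24 + W) (I(W) = -42 + 6*((W - 24)*(W + W)) = -42 + 6*((-24 + W)*(2*W)) = -42 + 6*(2*W*(-24 + W)) = -42 + 12*W*(-24 + W))
J(Z) = Z + Z² + 2*I*Z*√2 (J(Z) = (Z² + (√2*√(-4))*Z) + Z = (Z² + (√2*(2*I))*Z) + Z = (Z² + (2*I*√2)*Z) + Z = (Z² + 2*I*Z*√2) + Z = Z + Z² + 2*I*Z*√2)
J(32) + 505*I(22) = 32*(1 + 32 + 2*I*√2) + 505*(-42 - 288*22 + 12*22²) = 32*(33 + 2*I*√2) + 505*(-42 - 6336 + 12*484) = (1056 + 64*I*√2) + 505*(-42 - 6336 + 5808) = (1056 + 64*I*√2) + 505*(-570) = (1056 + 64*I*√2) - 287850 = -286794 + 64*I*√2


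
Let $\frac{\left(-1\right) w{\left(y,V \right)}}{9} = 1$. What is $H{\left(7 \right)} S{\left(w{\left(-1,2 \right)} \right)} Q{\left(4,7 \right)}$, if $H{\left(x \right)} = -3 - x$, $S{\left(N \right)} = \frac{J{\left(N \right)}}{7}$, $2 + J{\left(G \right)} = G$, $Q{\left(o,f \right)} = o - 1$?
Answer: $\frac{330}{7} \approx 47.143$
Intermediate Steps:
$Q{\left(o,f \right)} = -1 + o$ ($Q{\left(o,f \right)} = o - 1 = -1 + o$)
$J{\left(G \right)} = -2 + G$
$w{\left(y,V \right)} = -9$ ($w{\left(y,V \right)} = \left(-9\right) 1 = -9$)
$S{\left(N \right)} = - \frac{2}{7} + \frac{N}{7}$ ($S{\left(N \right)} = \frac{-2 + N}{7} = \left(-2 + N\right) \frac{1}{7} = - \frac{2}{7} + \frac{N}{7}$)
$H{\left(7 \right)} S{\left(w{\left(-1,2 \right)} \right)} Q{\left(4,7 \right)} = \left(-3 - 7\right) \left(- \frac{2}{7} + \frac{1}{7} \left(-9\right)\right) \left(-1 + 4\right) = \left(-3 - 7\right) \left(- \frac{2}{7} - \frac{9}{7}\right) 3 = \left(-10\right) \left(- \frac{11}{7}\right) 3 = \frac{110}{7} \cdot 3 = \frac{330}{7}$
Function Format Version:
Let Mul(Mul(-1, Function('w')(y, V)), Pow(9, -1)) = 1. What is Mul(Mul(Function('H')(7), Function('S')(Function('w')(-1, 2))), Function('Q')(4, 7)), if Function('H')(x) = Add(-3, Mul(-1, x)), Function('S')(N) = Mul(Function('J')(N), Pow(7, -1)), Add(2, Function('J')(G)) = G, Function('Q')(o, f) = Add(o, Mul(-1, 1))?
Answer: Rational(330, 7) ≈ 47.143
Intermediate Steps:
Function('Q')(o, f) = Add(-1, o) (Function('Q')(o, f) = Add(o, -1) = Add(-1, o))
Function('J')(G) = Add(-2, G)
Function('w')(y, V) = -9 (Function('w')(y, V) = Mul(-9, 1) = -9)
Function('S')(N) = Add(Rational(-2, 7), Mul(Rational(1, 7), N)) (Function('S')(N) = Mul(Add(-2, N), Pow(7, -1)) = Mul(Add(-2, N), Rational(1, 7)) = Add(Rational(-2, 7), Mul(Rational(1, 7), N)))
Mul(Mul(Function('H')(7), Function('S')(Function('w')(-1, 2))), Function('Q')(4, 7)) = Mul(Mul(Add(-3, Mul(-1, 7)), Add(Rational(-2, 7), Mul(Rational(1, 7), -9))), Add(-1, 4)) = Mul(Mul(Add(-3, -7), Add(Rational(-2, 7), Rational(-9, 7))), 3) = Mul(Mul(-10, Rational(-11, 7)), 3) = Mul(Rational(110, 7), 3) = Rational(330, 7)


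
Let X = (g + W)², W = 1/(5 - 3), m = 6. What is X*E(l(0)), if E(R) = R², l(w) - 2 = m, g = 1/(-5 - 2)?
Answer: 400/49 ≈ 8.1633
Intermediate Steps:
g = -⅐ (g = 1/(-7) = -⅐ ≈ -0.14286)
l(w) = 8 (l(w) = 2 + 6 = 8)
W = ½ (W = 1/2 = ½ ≈ 0.50000)
X = 25/196 (X = (-⅐ + ½)² = (5/14)² = 25/196 ≈ 0.12755)
X*E(l(0)) = (25/196)*8² = (25/196)*64 = 400/49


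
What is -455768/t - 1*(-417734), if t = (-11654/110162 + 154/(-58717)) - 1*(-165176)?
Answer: 9702450912269678270/23226538900353 ≈ 4.1773e+5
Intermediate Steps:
t = 534210394708119/3234191077 (t = (-11654*1/110162 + 154*(-1/58717)) + 165176 = (-5827/55081 - 154/58717) + 165176 = -350626433/3234191077 + 165176 = 534210394708119/3234191077 ≈ 1.6518e+5)
-455768/t - 1*(-417734) = -455768/534210394708119/3234191077 - 1*(-417734) = -455768*3234191077/534210394708119 + 417734 = -64088730381832/23226538900353 + 417734 = 9702450912269678270/23226538900353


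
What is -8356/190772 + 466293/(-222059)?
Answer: -22702793300/10590659887 ≈ -2.1437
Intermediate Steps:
-8356/190772 + 466293/(-222059) = -8356*1/190772 + 466293*(-1/222059) = -2089/47693 - 466293/222059 = -22702793300/10590659887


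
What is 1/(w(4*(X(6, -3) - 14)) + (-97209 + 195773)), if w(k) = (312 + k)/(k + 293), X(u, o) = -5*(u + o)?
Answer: 177/17446024 ≈ 1.0146e-5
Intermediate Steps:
X(u, o) = -5*o - 5*u (X(u, o) = -5*(o + u) = -5*o - 5*u)
w(k) = (312 + k)/(293 + k)
1/(w(4*(X(6, -3) - 14)) + (-97209 + 195773)) = 1/((312 + 4*((-5*(-3) - 5*6) - 14))/(293 + 4*((-5*(-3) - 5*6) - 14)) + (-97209 + 195773)) = 1/((312 + 4*((15 - 30) - 14))/(293 + 4*((15 - 30) - 14)) + 98564) = 1/((312 + 4*(-15 - 14))/(293 + 4*(-15 - 14)) + 98564) = 1/((312 + 4*(-29))/(293 + 4*(-29)) + 98564) = 1/((312 - 116)/(293 - 116) + 98564) = 1/(196/177 + 98564) = 1/(17446024/177) = 177/17446024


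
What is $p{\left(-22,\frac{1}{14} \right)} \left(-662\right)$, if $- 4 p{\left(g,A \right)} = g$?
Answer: $-3641$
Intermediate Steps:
$p{\left(g,A \right)} = - \frac{g}{4}$
$p{\left(-22,\frac{1}{14} \right)} \left(-662\right) = \left(- \frac{1}{4}\right) \left(-22\right) \left(-662\right) = \frac{11}{2} \left(-662\right) = -3641$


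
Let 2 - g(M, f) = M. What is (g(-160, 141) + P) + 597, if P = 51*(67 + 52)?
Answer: 6828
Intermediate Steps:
g(M, f) = 2 - M
P = 6069 (P = 51*119 = 6069)
(g(-160, 141) + P) + 597 = ((2 - 1*(-160)) + 6069) + 597 = ((2 + 160) + 6069) + 597 = (162 + 6069) + 597 = 6231 + 597 = 6828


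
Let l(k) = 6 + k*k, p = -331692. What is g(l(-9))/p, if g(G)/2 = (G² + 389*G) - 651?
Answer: -13587/55282 ≈ -0.24578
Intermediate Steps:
l(k) = 6 + k²
g(G) = -1302 + 2*G² + 778*G (g(G) = 2*((G² + 389*G) - 651) = 2*(-651 + G² + 389*G) = -1302 + 2*G² + 778*G)
g(l(-9))/p = (-1302 + 2*(6 + (-9)²)² + 778*(6 + (-9)²))/(-331692) = (-1302 + 2*(6 + 81)² + 778*(6 + 81))*(-1/331692) = (-1302 + 2*87² + 778*87)*(-1/331692) = (-1302 + 2*7569 + 67686)*(-1/331692) = (-1302 + 15138 + 67686)*(-1/331692) = 81522*(-1/331692) = -13587/55282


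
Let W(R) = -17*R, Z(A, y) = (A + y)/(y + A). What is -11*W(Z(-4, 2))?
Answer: 187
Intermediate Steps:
Z(A, y) = 1 (Z(A, y) = (A + y)/(A + y) = 1)
-11*W(Z(-4, 2)) = -(-187) = -11*(-17) = 187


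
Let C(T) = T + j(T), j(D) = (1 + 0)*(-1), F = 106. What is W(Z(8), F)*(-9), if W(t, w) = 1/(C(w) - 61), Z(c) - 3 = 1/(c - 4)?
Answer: -9/44 ≈ -0.20455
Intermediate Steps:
j(D) = -1 (j(D) = 1*(-1) = -1)
C(T) = -1 + T (C(T) = T - 1 = -1 + T)
Z(c) = 3 + 1/(-4 + c) (Z(c) = 3 + 1/(c - 4) = 3 + 1/(-4 + c))
W(t, w) = 1/(-62 + w) (W(t, w) = 1/((-1 + w) - 61) = 1/(-62 + w))
W(Z(8), F)*(-9) = -9/(-62 + 106) = -9/44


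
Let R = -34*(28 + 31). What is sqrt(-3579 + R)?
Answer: I*sqrt(5585) ≈ 74.733*I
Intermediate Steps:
R = -2006 (R = -34*59 = -2006)
sqrt(-3579 + R) = sqrt(-3579 - 2006) = sqrt(-5585) = I*sqrt(5585)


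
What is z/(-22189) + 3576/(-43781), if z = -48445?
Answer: 2041622681/971456609 ≈ 2.1016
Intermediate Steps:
z/(-22189) + 3576/(-43781) = -48445/(-22189) + 3576/(-43781) = -48445*(-1/22189) + 3576*(-1/43781) = 48445/22189 - 3576/43781 = 2041622681/971456609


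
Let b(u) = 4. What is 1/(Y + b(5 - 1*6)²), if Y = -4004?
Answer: -1/3988 ≈ -0.00025075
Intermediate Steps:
1/(Y + b(5 - 1*6)²) = 1/(-4004 + 4²) = 1/(-4004 + 16) = 1/(-3988) = -1/3988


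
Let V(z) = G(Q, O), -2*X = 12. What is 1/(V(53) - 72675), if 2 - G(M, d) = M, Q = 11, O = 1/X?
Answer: -1/72684 ≈ -1.3758e-5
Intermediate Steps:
X = -6 (X = -1/2*12 = -6)
O = -1/6 (O = 1/(-6) = -1/6 ≈ -0.16667)
G(M, d) = 2 - M
V(z) = -9 (V(z) = 2 - 1*11 = 2 - 11 = -9)
1/(V(53) - 72675) = 1/(-9 - 72675) = 1/(-72684) = -1/72684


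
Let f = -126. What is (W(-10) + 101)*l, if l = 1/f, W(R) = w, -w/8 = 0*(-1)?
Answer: -101/126 ≈ -0.80159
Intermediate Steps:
w = 0 (w = -0*(-1) = -8*0 = 0)
W(R) = 0
l = -1/126 (l = 1/(-126) = -1/126 ≈ -0.0079365)
(W(-10) + 101)*l = (0 + 101)*(-1/126) = 101*(-1/126) = -101/126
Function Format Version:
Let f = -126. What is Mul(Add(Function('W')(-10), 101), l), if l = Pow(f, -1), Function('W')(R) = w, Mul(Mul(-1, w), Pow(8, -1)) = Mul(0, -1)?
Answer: Rational(-101, 126) ≈ -0.80159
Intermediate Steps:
w = 0 (w = Mul(-8, Mul(0, -1)) = Mul(-8, 0) = 0)
Function('W')(R) = 0
l = Rational(-1, 126) (l = Pow(-126, -1) = Rational(-1, 126) ≈ -0.0079365)
Mul(Add(Function('W')(-10), 101), l) = Mul(Add(0, 101), Rational(-1, 126)) = Mul(101, Rational(-1, 126)) = Rational(-101, 126)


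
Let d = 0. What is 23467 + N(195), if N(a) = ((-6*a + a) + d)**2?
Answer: 974092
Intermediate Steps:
N(a) = 25*a**2 (N(a) = ((-6*a + a) + 0)**2 = (-5*a + 0)**2 = (-5*a)**2 = 25*a**2)
23467 + N(195) = 23467 + 25*195**2 = 23467 + 25*38025 = 23467 + 950625 = 974092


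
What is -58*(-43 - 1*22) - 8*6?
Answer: 3722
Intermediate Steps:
-58*(-43 - 1*22) - 8*6 = -58*(-43 - 22) - 48 = -58*(-65) - 48 = 3770 - 48 = 3722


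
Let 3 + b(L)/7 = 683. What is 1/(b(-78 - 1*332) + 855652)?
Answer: 1/860412 ≈ 1.1622e-6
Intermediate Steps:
b(L) = 4760 (b(L) = -21 + 7*683 = -21 + 4781 = 4760)
1/(b(-78 - 1*332) + 855652) = 1/(4760 + 855652) = 1/860412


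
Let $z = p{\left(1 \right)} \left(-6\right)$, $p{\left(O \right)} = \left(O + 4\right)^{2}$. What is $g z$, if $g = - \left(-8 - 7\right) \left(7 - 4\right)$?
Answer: $-6750$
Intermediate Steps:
$p{\left(O \right)} = \left(4 + O\right)^{2}$
$z = -150$ ($z = \left(4 + 1\right)^{2} \left(-6\right) = 5^{2} \left(-6\right) = 25 \left(-6\right) = -150$)
$g = 45$ ($g = - \left(-15\right) 3 = \left(-1\right) \left(-45\right) = 45$)
$g z = 45 \left(-150\right) = -6750$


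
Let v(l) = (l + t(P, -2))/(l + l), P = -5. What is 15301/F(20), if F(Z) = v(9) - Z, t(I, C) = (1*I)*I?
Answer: -137709/163 ≈ -844.84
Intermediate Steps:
t(I, C) = I² (t(I, C) = I*I = I²)
v(l) = (25 + l)/(2*l) (v(l) = (l + (-5)²)/(l + l) = (l + 25)/((2*l)) = (25 + l)*(1/(2*l)) = (25 + l)/(2*l))
F(Z) = 17/9 - Z (F(Z) = (½)*(25 + 9)/9 - Z = (½)*(⅑)*34 - Z = 17/9 - Z)
15301/F(20) = 15301/(17/9 - 1*20) = 15301/(17/9 - 20) = 15301/(-163/9) = 15301*(-9/163) = -137709/163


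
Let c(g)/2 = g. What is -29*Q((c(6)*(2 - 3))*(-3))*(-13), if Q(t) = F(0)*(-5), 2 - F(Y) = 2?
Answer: 0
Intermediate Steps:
F(Y) = 0 (F(Y) = 2 - 1*2 = 2 - 2 = 0)
c(g) = 2*g
Q(t) = 0 (Q(t) = 0*(-5) = 0)
-29*Q((c(6)*(2 - 3))*(-3))*(-13) = -29*0*(-13) = 0*(-13) = 0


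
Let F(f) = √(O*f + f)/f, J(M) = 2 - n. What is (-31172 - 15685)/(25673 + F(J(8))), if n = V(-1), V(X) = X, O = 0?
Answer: -3608879283/1977308786 + 46857*√3/1977308786 ≈ -1.8251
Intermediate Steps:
n = -1
J(M) = 3 (J(M) = 2 - 1*(-1) = 2 + 1 = 3)
F(f) = f^(-½) (F(f) = √(0*f + f)/f = √(0 + f)/f = √f/f = f^(-½))
(-31172 - 15685)/(25673 + F(J(8))) = (-31172 - 15685)/(25673 + 3^(-½)) = -46857/(25673 + √3/3)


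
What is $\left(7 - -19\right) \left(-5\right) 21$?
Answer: $-2730$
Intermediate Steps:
$\left(7 - -19\right) \left(-5\right) 21 = \left(7 + 19\right) \left(-5\right) 21 = 26 \left(-5\right) 21 = \left(-130\right) 21 = -2730$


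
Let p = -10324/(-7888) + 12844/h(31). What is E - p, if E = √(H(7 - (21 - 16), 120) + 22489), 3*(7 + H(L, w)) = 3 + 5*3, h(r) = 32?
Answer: -54765/136 + 2*√5622 ≈ -252.72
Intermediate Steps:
H(L, w) = -1 (H(L, w) = -7 + (3 + 5*3)/3 = -7 + (3 + 15)/3 = -7 + (⅓)*18 = -7 + 6 = -1)
p = 54765/136 (p = -10324/(-7888) + 12844/32 = -10324*(-1/7888) + 12844*(1/32) = 89/68 + 3211/8 = 54765/136 ≈ 402.68)
E = 2*√5622 (E = √(-1 + 22489) = √22488 = 2*√5622 ≈ 149.96)
E - p = 2*√5622 - 1*54765/136 = 2*√5622 - 54765/136 = -54765/136 + 2*√5622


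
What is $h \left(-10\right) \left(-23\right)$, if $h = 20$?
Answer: $4600$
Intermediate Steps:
$h \left(-10\right) \left(-23\right) = 20 \left(-10\right) \left(-23\right) = \left(-200\right) \left(-23\right) = 4600$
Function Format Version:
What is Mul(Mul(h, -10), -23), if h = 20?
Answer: 4600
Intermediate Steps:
Mul(Mul(h, -10), -23) = Mul(Mul(20, -10), -23) = Mul(-200, -23) = 4600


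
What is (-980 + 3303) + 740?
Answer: 3063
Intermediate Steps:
(-980 + 3303) + 740 = 2323 + 740 = 3063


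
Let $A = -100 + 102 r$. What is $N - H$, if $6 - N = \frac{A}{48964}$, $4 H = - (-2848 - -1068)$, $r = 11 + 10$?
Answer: $- \frac{10748619}{24482} \approx -439.04$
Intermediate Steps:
$r = 21$
$A = 2042$ ($A = -100 + 102 \cdot 21 = -100 + 2142 = 2042$)
$H = 445$ ($H = \frac{\left(-1\right) \left(-2848 - -1068\right)}{4} = \frac{\left(-1\right) \left(-2848 + 1068\right)}{4} = \frac{\left(-1\right) \left(-1780\right)}{4} = \frac{1}{4} \cdot 1780 = 445$)
$N = \frac{145871}{24482}$ ($N = 6 - \frac{2042}{48964} = 6 - 2042 \cdot \frac{1}{48964} = 6 - \frac{1021}{24482} = \frac{145871}{24482} \approx 5.9583$)
$N - H = \frac{145871}{24482} - 445 = - \frac{10748619}{24482}$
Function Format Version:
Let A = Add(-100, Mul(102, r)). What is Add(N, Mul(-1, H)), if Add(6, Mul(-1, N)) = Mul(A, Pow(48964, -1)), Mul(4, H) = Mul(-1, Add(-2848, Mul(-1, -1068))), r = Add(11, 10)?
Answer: Rational(-10748619, 24482) ≈ -439.04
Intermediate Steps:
r = 21
A = 2042 (A = Add(-100, Mul(102, 21)) = Add(-100, 2142) = 2042)
H = 445 (H = Mul(Rational(1, 4), Mul(-1, Add(-2848, Mul(-1, -1068)))) = Mul(Rational(1, 4), Mul(-1, Add(-2848, 1068))) = Mul(Rational(1, 4), Mul(-1, -1780)) = Mul(Rational(1, 4), 1780) = 445)
N = Rational(145871, 24482) (N = Add(6, Mul(-1, Mul(2042, Pow(48964, -1)))) = Add(6, Mul(-1, Mul(2042, Rational(1, 48964)))) = Add(6, Mul(-1, Rational(1021, 24482))) = Add(6, Rational(-1021, 24482)) = Rational(145871, 24482) ≈ 5.9583)
Add(N, Mul(-1, H)) = Add(Rational(145871, 24482), Mul(-1, 445)) = Add(Rational(145871, 24482), -445) = Rational(-10748619, 24482)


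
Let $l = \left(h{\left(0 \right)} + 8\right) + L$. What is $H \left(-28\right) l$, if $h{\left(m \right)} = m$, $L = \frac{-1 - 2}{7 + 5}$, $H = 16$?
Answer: $-3472$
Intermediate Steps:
$L = - \frac{1}{4}$ ($L = - \frac{3}{12} = \left(-3\right) \frac{1}{12} = - \frac{1}{4} \approx -0.25$)
$l = \frac{31}{4}$ ($l = \left(0 + 8\right) - \frac{1}{4} = 8 - \frac{1}{4} = \frac{31}{4} \approx 7.75$)
$H \left(-28\right) l = 16 \left(-28\right) \frac{31}{4} = \left(-448\right) \frac{31}{4} = -3472$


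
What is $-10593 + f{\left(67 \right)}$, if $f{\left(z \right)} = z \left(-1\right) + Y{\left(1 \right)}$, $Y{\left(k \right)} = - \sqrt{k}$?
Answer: $-10661$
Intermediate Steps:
$f{\left(z \right)} = -1 - z$ ($f{\left(z \right)} = z \left(-1\right) - \sqrt{1} = - z - 1 = -1 - z$)
$-10593 + f{\left(67 \right)} = -10593 - 68 = -10661$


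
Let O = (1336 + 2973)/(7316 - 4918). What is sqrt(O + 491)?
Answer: 3*sqrt(314864594)/2398 ≈ 22.199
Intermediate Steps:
O = 4309/2398 ≈ 1.7969
sqrt(O + 491) = sqrt(4309/2398 + 491) = sqrt(1181727/2398) = 3*sqrt(314864594)/2398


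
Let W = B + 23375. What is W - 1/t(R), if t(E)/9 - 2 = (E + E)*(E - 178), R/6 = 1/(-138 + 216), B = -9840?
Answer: 522342889/38592 ≈ 13535.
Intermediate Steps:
W = 13535 (W = -9840 + 23375 = 13535)
R = 1/13 (R = 6/(-138 + 216) = 6/78 = 6*(1/78) = 1/13 ≈ 0.076923)
t(E) = 18 + 18*E*(-178 + E) (t(E) = 18 + 9*((E + E)*(E - 178)) = 18 + 9*((2*E)*(-178 + E)) = 18 + 9*(2*E*(-178 + E)) = 18 + 18*E*(-178 + E))
W - 1/t(R) = 13535 - 1/(18 - 3204*1/13 + 18*(1/13)²) = 13535 - 1/(18 - 3204/13 + 18*(1/169)) = 13535 - 1/(18 - 3204/13 + 18/169) = 13535 - 1/(-38592/169) = 13535 - 1*(-169/38592) = 13535 + 169/38592 = 522342889/38592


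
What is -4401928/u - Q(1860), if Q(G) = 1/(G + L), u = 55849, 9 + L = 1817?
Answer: -16146327753/204854132 ≈ -78.819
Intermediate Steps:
L = 1808 (L = -9 + 1817 = 1808)
Q(G) = 1/(1808 + G) (Q(G) = 1/(G + 1808) = 1/(1808 + G))
-4401928/u - Q(1860) = -4401928/55849 - 1/(1808 + 1860) = -4401928*1/55849 - 1/3668 = -4401928/55849 - 1*1/3668 = -4401928/55849 - 1/3668 = -16146327753/204854132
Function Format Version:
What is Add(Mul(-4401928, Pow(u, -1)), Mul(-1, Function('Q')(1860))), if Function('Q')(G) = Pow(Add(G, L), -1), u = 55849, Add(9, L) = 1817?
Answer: Rational(-16146327753, 204854132) ≈ -78.819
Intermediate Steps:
L = 1808 (L = Add(-9, 1817) = 1808)
Function('Q')(G) = Pow(Add(1808, G), -1) (Function('Q')(G) = Pow(Add(G, 1808), -1) = Pow(Add(1808, G), -1))
Add(Mul(-4401928, Pow(u, -1)), Mul(-1, Function('Q')(1860))) = Add(Mul(-4401928, Pow(55849, -1)), Mul(-1, Pow(Add(1808, 1860), -1))) = Add(Mul(-4401928, Rational(1, 55849)), Mul(-1, Pow(3668, -1))) = Add(Rational(-4401928, 55849), Mul(-1, Rational(1, 3668))) = Add(Rational(-4401928, 55849), Rational(-1, 3668)) = Rational(-16146327753, 204854132)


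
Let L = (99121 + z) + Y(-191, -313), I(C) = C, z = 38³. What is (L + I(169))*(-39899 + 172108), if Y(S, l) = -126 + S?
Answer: 20339693605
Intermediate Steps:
z = 54872
L = 153676 (L = (99121 + 54872) + (-126 - 191) = 153993 - 317 = 153676)
(L + I(169))*(-39899 + 172108) = (153676 + 169)*(-39899 + 172108) = 153845*132209 = 20339693605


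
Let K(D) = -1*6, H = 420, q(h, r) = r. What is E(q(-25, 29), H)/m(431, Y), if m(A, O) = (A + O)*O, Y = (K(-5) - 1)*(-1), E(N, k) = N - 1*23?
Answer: 1/511 ≈ 0.0019569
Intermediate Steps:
K(D) = -6
E(N, k) = -23 + N (E(N, k) = N - 23 = -23 + N)
Y = 7 (Y = (-6 - 1)*(-1) = -7*(-1) = 7)
m(A, O) = O*(A + O)
E(q(-25, 29), H)/m(431, Y) = (-23 + 29)/((7*(431 + 7))) = 6/((7*438)) = 6/3066 = 6*(1/3066) = 1/511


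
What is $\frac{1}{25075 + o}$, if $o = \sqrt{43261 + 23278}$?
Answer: $\frac{25075}{628689086} - \frac{\sqrt{66539}}{628689086} \approx 3.9474 \cdot 10^{-5}$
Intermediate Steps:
$o = \sqrt{66539} \approx 257.95$
$\frac{1}{25075 + o} = \frac{1}{25075 + \sqrt{66539}}$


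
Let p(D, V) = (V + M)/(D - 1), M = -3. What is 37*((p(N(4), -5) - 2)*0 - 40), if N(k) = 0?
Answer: -1480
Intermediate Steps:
p(D, V) = (-3 + V)/(-1 + D) (p(D, V) = (V - 3)/(D - 1) = (-3 + V)/(-1 + D))
37*((p(N(4), -5) - 2)*0 - 40) = 37*(((-3 - 5)/(-1 + 0) - 2)*0 - 40) = 37*((-8/(-1) - 2)*0 - 40) = 37*((-1*(-8) - 2)*0 - 40) = 37*((8 - 2)*0 - 40) = 37*(6*0 - 40) = 37*(0 - 40) = 37*(-40) = -1480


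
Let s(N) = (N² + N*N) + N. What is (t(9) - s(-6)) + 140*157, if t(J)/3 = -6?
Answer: 21896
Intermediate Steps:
s(N) = N + 2*N² (s(N) = (N² + N²) + N = 2*N² + N = N + 2*N²)
t(J) = -18 (t(J) = 3*(-6) = -18)
(t(9) - s(-6)) + 140*157 = (-18 - (-6)*(1 + 2*(-6))) + 140*157 = (-18 - (-6)*(1 - 12)) + 21980 = (-18 - (-6)*(-11)) + 21980 = (-18 - 1*66) + 21980 = (-18 - 66) + 21980 = -84 + 21980 = 21896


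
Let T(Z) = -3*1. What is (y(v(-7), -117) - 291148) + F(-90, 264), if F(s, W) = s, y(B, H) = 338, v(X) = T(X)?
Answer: -290900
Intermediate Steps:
T(Z) = -3
v(X) = -3
(y(v(-7), -117) - 291148) + F(-90, 264) = (338 - 291148) - 90 = -290810 - 90 = -290900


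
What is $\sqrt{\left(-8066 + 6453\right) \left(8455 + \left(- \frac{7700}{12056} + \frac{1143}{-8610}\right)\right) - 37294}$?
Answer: $\frac{19 i \sqrt{1463970036511990}}{196595} \approx 3697.8 i$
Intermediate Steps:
$\sqrt{\left(-8066 + 6453\right) \left(8455 + \left(- \frac{7700}{12056} + \frac{1143}{-8610}\right)\right) - 37294} = \sqrt{- 1613 \left(8455 + \left(\left(-7700\right) \frac{1}{12056} + 1143 \left(- \frac{1}{8610}\right)\right)\right) - 37294} = \sqrt{- 1613 \left(8455 - \frac{151661}{196595}\right) - 37294} = \sqrt{\left(-1613\right) \frac{1662059064}{196595} - 37294} = \sqrt{- \frac{2680901270232}{196595} - 37294} = \sqrt{- \frac{2688233084162}{196595}} = \frac{19 i \sqrt{1463970036511990}}{196595}$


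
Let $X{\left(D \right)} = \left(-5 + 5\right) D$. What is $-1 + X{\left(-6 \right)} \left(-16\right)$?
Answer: $-1$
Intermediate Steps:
$X{\left(D \right)} = 0$ ($X{\left(D \right)} = 0 D = 0$)
$-1 + X{\left(-6 \right)} \left(-16\right) = -1 + 0 \left(-16\right) = -1 + 0 = -1$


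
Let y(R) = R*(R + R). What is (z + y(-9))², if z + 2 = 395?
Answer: 308025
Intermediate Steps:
z = 393 (z = -2 + 395 = 393)
y(R) = 2*R² (y(R) = R*(2*R) = 2*R²)
(z + y(-9))² = (393 + 2*(-9)²)² = (393 + 2*81)² = (393 + 162)² = 555² = 308025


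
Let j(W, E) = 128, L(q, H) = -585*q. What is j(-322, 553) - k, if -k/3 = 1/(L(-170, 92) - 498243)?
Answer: 17015167/132931 ≈ 128.00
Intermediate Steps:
k = 1/132931 (k = -3/(-585*(-170) - 498243) = -3/(99450 - 498243) = -3/(-398793) = -3*(-1/398793) = 1/132931 ≈ 7.5227e-6)
j(-322, 553) - k = 128 - 1*1/132931 = 128 - 1/132931 = 17015167/132931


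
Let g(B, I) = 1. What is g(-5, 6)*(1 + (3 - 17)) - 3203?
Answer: -3216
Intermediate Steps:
g(-5, 6)*(1 + (3 - 17)) - 3203 = 1*(1 + (3 - 17)) - 3203 = 1*(1 - 14) - 3203 = 1*(-13) - 3203 = -13 - 3203 = -3216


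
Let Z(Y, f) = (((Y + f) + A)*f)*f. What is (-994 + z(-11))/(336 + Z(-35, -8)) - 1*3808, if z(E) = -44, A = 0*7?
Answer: -4599545/1208 ≈ -3807.6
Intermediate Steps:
A = 0
Z(Y, f) = f²*(Y + f) (Z(Y, f) = (((Y + f) + 0)*f)*f = ((Y + f)*f)*f = (f*(Y + f))*f = f²*(Y + f))
(-994 + z(-11))/(336 + Z(-35, -8)) - 1*3808 = (-994 - 44)/(336 + (-8)²*(-35 - 8)) - 1*3808 = -1038/(336 + 64*(-43)) - 3808 = -1038/(336 - 2752) - 3808 = -1038/(-2416) - 3808 = -1038*(-1/2416) - 3808 = 519/1208 - 3808 = -4599545/1208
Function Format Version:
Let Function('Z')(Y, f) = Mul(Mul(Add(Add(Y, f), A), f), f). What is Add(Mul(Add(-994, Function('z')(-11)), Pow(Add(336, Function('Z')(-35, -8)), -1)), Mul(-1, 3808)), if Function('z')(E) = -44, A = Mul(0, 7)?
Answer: Rational(-4599545, 1208) ≈ -3807.6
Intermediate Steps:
A = 0
Function('Z')(Y, f) = Mul(Pow(f, 2), Add(Y, f)) (Function('Z')(Y, f) = Mul(Mul(Add(Add(Y, f), 0), f), f) = Mul(Mul(Add(Y, f), f), f) = Mul(Mul(f, Add(Y, f)), f) = Mul(Pow(f, 2), Add(Y, f)))
Add(Mul(Add(-994, Function('z')(-11)), Pow(Add(336, Function('Z')(-35, -8)), -1)), Mul(-1, 3808)) = Add(Mul(Add(-994, -44), Pow(Add(336, Mul(Pow(-8, 2), Add(-35, -8))), -1)), Mul(-1, 3808)) = Add(Mul(-1038, Pow(Add(336, Mul(64, -43)), -1)), -3808) = Add(Mul(-1038, Pow(Add(336, -2752), -1)), -3808) = Add(Mul(-1038, Pow(-2416, -1)), -3808) = Add(Mul(-1038, Rational(-1, 2416)), -3808) = Add(Rational(519, 1208), -3808) = Rational(-4599545, 1208)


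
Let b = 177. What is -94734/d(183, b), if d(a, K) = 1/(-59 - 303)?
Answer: 34293708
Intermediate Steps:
d(a, K) = -1/362 (d(a, K) = 1/(-362) = -1/362)
-94734/d(183, b) = -94734/(-1/362) = -94734*(-362) = 34293708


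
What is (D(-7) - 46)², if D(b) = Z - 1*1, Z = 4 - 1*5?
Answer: 2304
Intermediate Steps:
Z = -1 (Z = 4 - 5 = -1)
D(b) = -2 (D(b) = -1 - 1*1 = -1 - 1 = -2)
(D(-7) - 46)² = (-2 - 46)² = (-48)² = 2304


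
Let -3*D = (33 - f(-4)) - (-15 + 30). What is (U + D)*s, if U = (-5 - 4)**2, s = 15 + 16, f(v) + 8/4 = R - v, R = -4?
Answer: 6913/3 ≈ 2304.3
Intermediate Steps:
f(v) = -6 - v (f(v) = -2 + (-4 - v) = -6 - v)
s = 31
U = 81 (U = (-9)**2 = 81)
D = -20/3 (D = -((33 - (-6 - 1*(-4))) - (-15 + 30))/3 = -((33 - (-6 + 4)) - 1*15)/3 = -((33 - 1*(-2)) - 15)/3 = -((33 + 2) - 15)/3 = -(35 - 15)/3 = -1/3*20 = -20/3 ≈ -6.6667)
(U + D)*s = (81 - 20/3)*31 = (223/3)*31 = 6913/3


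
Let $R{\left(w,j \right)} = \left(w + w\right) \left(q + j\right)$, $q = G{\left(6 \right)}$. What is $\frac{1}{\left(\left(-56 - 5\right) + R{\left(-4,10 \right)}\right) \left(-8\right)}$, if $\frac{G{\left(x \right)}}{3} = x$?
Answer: $\frac{1}{2280} \approx 0.0004386$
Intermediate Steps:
$G{\left(x \right)} = 3 x$
$q = 18$ ($q = 3 \cdot 6 = 18$)
$R{\left(w,j \right)} = 2 w \left(18 + j\right)$ ($R{\left(w,j \right)} = \left(w + w\right) \left(18 + j\right) = 2 w \left(18 + j\right)$)
$\frac{1}{\left(\left(-56 - 5\right) + R{\left(-4,10 \right)}\right) \left(-8\right)} = \frac{1}{\left(\left(-56 - 5\right) + 2 \left(-4\right) \left(18 + 10\right)\right) \left(-8\right)} = \frac{1}{\left(\left(-56 - 5\right) + 2 \left(-4\right) 28\right) \left(-8\right)} = \frac{1}{\left(-61 - 224\right) \left(-8\right)} = \frac{1}{\left(-285\right) \left(-8\right)} = \frac{1}{2280}$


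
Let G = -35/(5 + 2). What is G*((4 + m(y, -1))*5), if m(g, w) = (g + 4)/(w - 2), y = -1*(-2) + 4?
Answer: -50/3 ≈ -16.667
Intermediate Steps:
y = 6 (y = 2 + 4 = 6)
m(g, w) = (4 + g)/(-2 + w)
G = -5 (G = -35/7 = (⅐)*(-35) = -5)
G*((4 + m(y, -1))*5) = -5*(4 + (4 + 6)/(-2 - 1))*5 = -5*(4 + 10/(-3))*5 = -5*(4 - ⅓*10)*5 = -5*(4 - 10/3)*5 = -10*5/3 = -5*10/3 = -50/3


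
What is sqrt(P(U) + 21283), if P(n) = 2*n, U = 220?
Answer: sqrt(21723) ≈ 147.39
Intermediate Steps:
sqrt(P(U) + 21283) = sqrt(2*220 + 21283) = sqrt(440 + 21283) = sqrt(21723)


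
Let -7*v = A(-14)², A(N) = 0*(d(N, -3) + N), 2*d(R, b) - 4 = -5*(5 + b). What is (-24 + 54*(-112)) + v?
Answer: -6072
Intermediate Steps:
d(R, b) = -21/2 - 5*b/2 (d(R, b) = 2 + (-5*(5 + b))/2 = 2 + (-25 - 5*b)/2 = 2 + (-25/2 - 5*b/2) = -21/2 - 5*b/2)
A(N) = 0 (A(N) = 0*((-21/2 - 5/2*(-3)) + N) = 0*((-21/2 + 15/2) + N) = 0*(-3 + N) = 0)
v = 0 (v = -⅐*0² = -⅐*0 = 0)
(-24 + 54*(-112)) + v = (-24 + 54*(-112)) + 0 = (-24 - 6048) + 0 = -6072 + 0 = -6072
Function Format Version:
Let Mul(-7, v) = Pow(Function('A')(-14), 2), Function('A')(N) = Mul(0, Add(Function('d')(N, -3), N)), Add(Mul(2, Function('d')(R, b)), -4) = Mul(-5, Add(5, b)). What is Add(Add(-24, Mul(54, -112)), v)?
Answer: -6072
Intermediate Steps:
Function('d')(R, b) = Add(Rational(-21, 2), Mul(Rational(-5, 2), b)) (Function('d')(R, b) = Add(2, Mul(Rational(1, 2), Mul(-5, Add(5, b)))) = Add(2, Mul(Rational(1, 2), Add(-25, Mul(-5, b)))) = Add(2, Add(Rational(-25, 2), Mul(Rational(-5, 2), b))) = Add(Rational(-21, 2), Mul(Rational(-5, 2), b)))
Function('A')(N) = 0 (Function('A')(N) = Mul(0, Add(Add(Rational(-21, 2), Mul(Rational(-5, 2), -3)), N)) = Mul(0, Add(Add(Rational(-21, 2), Rational(15, 2)), N)) = Mul(0, Add(-3, N)) = 0)
v = 0 (v = Mul(Rational(-1, 7), Pow(0, 2)) = Mul(Rational(-1, 7), 0) = 0)
Add(Add(-24, Mul(54, -112)), v) = Add(Add(-24, Mul(54, -112)), 0) = Add(Add(-24, -6048), 0) = Add(-6072, 0) = -6072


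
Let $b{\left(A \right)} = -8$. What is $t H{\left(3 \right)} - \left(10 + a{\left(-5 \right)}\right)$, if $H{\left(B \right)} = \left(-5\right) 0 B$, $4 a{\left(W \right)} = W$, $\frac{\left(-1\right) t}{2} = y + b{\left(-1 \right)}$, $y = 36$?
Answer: $- \frac{35}{4} \approx -8.75$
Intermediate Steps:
$t = -56$ ($t = - 2 \left(36 - 8\right) = \left(-2\right) 28 = -56$)
$a{\left(W \right)} = \frac{W}{4}$
$H{\left(B \right)} = 0$ ($H{\left(B \right)} = 0 B = 0$)
$t H{\left(3 \right)} - \left(10 + a{\left(-5 \right)}\right) = \left(-56\right) 0 - \left(10 + \frac{1}{4} \left(-5\right)\right) = 0 - \frac{35}{4} = - \frac{35}{4}$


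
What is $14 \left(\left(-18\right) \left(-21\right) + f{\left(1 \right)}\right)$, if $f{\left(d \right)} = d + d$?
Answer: $5320$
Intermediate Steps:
$f{\left(d \right)} = 2 d$
$14 \left(\left(-18\right) \left(-21\right) + f{\left(1 \right)}\right) = 14 \left(\left(-18\right) \left(-21\right) + 2 \cdot 1\right) = 14 \left(378 + 2\right) = 14 \cdot 380 = 5320$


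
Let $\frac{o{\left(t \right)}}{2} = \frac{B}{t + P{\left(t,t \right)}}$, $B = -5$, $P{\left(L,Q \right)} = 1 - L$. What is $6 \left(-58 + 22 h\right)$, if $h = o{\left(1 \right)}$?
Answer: $-1668$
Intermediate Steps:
$o{\left(t \right)} = -10$ ($o{\left(t \right)} = 2 \left(- \frac{5}{t - \left(-1 + t\right)}\right) = 2 \left(- \frac{5}{1}\right) = 2 \left(\left(-5\right) 1\right) = 2 \left(-5\right) = -10$)
$h = -10$
$6 \left(-58 + 22 h\right) = 6 \left(-58 + 22 \left(-10\right)\right) = 6 \left(-58 - 220\right) = 6 \left(-278\right) = -1668$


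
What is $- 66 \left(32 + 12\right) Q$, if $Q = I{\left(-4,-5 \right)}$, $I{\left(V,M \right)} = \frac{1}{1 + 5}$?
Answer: $-484$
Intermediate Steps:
$I{\left(V,M \right)} = \frac{1}{6}$
$Q = \frac{1}{6} \approx 0.16667$
$- 66 \left(32 + 12\right) Q = - 66 \left(32 + 12\right) \frac{1}{6} = \left(-66\right) 44 \cdot \frac{1}{6} = \left(-2904\right) \frac{1}{6} = -484$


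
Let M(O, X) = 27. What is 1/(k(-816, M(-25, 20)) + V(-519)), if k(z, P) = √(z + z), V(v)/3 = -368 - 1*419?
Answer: -787/1858651 - 4*I*√102/5575953 ≈ -0.00042343 - 7.245e-6*I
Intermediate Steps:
V(v) = -2361 (V(v) = 3*(-368 - 1*419) = 3*(-368 - 419) = 3*(-787) = -2361)
k(z, P) = √2*√z (k(z, P) = √(2*z) = √2*√z)
1/(k(-816, M(-25, 20)) + V(-519)) = 1/(√2*√(-816) - 2361) = 1/(√2*(4*I*√51) - 2361) = 1/(4*I*√102 - 2361) = 1/(-2361 + 4*I*√102)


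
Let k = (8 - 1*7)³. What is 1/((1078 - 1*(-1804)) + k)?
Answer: 1/2883 ≈ 0.00034686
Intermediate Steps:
k = 1 (k = (8 - 7)³ = 1³ = 1)
1/((1078 - 1*(-1804)) + k) = 1/((1078 - 1*(-1804)) + 1) = 1/((1078 + 1804) + 1) = 1/(2882 + 1) = 1/2883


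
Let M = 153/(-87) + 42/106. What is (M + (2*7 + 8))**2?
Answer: 1006158400/2362369 ≈ 425.91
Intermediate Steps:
M = -2094/1537 (M = 153*(-1/87) + 42*(1/106) = -51/29 + 21/53 = -2094/1537 ≈ -1.3624)
(M + (2*7 + 8))**2 = (-2094/1537 + (2*7 + 8))**2 = (-2094/1537 + (14 + 8))**2 = (-2094/1537 + 22)**2 = (31720/1537)**2 = 1006158400/2362369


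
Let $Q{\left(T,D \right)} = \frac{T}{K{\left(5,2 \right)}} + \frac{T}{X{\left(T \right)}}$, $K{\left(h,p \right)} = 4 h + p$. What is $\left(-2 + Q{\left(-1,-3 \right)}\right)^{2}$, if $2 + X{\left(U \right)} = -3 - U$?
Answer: $\frac{6241}{1936} \approx 3.2237$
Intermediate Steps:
$K{\left(h,p \right)} = p + 4 h$
$X{\left(U \right)} = -5 - U$ ($X{\left(U \right)} = -2 - \left(3 + U\right) = -5 - U$)
$Q{\left(T,D \right)} = \frac{T}{22} + \frac{T}{-5 - T}$ ($Q{\left(T,D \right)} = \frac{T}{2 + 4 \cdot 5} + \frac{T}{-5 - T} = \frac{T}{2 + 20} + \frac{T}{-5 - T} = \frac{T}{22} + \frac{T}{-5 - T}$)
$\left(-2 + Q{\left(-1,-3 \right)}\right)^{2} = \left(-2 + \frac{1}{22} \left(-1\right) \frac{1}{5 - 1} \left(-17 - 1\right)\right)^{2} = \left(-2 + \frac{1}{22} \left(-1\right) \frac{1}{4} \left(-18\right)\right)^{2} = \left(-2 + \frac{9}{44}\right)^{2} = \left(- \frac{79}{44}\right)^{2} = \frac{6241}{1936}$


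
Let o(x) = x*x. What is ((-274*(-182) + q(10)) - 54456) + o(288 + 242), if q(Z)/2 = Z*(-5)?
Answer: 276212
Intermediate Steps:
o(x) = x²
q(Z) = -10*Z (q(Z) = 2*(Z*(-5)) = 2*(-5*Z) = -10*Z)
((-274*(-182) + q(10)) - 54456) + o(288 + 242) = ((-274*(-182) - 10*10) - 54456) + (288 + 242)² = ((49868 - 100) - 54456) + 530² = (49768 - 54456) + 280900 = -4688 + 280900 = 276212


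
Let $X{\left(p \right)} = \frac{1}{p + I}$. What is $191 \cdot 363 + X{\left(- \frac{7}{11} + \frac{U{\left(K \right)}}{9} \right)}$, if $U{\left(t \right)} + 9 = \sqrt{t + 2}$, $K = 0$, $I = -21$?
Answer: $\frac{348178941528}{5021839} - \frac{1089 \sqrt{2}}{5021839} \approx 69333.0$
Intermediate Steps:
$U{\left(t \right)} = -9 + \sqrt{2 + t}$ ($U{\left(t \right)} = -9 + \sqrt{t + 2} = -9 + \sqrt{2 + t}$)
$X{\left(p \right)} = \frac{1}{-21 + p}$ ($X{\left(p \right)} = \frac{1}{p - 21} = \frac{1}{-21 + p}$)
$191 \cdot 363 + X{\left(- \frac{7}{11} + \frac{U{\left(K \right)}}{9} \right)} = 191 \cdot 363 + \frac{1}{-21 + \left(- \frac{7}{11} + \frac{-9 + \sqrt{2 + 0}}{9}\right)} = 69333 + \frac{1}{-21 + \left(\left(-7\right) \frac{1}{11} + \left(-9 + \sqrt{2}\right) \frac{1}{9}\right)} = 69333 + \frac{1}{-21 - \left(\frac{18}{11} - \frac{\sqrt{2}}{9}\right)} = 69333 + \frac{1}{- \frac{249}{11} + \frac{\sqrt{2}}{9}}$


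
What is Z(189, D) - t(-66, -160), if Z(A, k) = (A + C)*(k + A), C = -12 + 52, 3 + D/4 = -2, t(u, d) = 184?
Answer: 38517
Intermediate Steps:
D = -20 (D = -12 + 4*(-2) = -12 - 8 = -20)
C = 40
Z(A, k) = (40 + A)*(A + k) (Z(A, k) = (A + 40)*(k + A) = (40 + A)*(A + k))
Z(189, D) - t(-66, -160) = (189² + 40*189 + 40*(-20) + 189*(-20)) - 1*184 = (35721 + 7560 - 800 - 3780) - 184 = 38701 - 184 = 38517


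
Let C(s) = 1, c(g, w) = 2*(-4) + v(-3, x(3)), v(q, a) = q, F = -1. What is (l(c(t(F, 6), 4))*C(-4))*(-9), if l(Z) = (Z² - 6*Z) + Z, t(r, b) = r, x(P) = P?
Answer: -1584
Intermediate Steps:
c(g, w) = -11 (c(g, w) = 2*(-4) - 3 = -8 - 3 = -11)
l(Z) = Z² - 5*Z
(l(c(t(F, 6), 4))*C(-4))*(-9) = (-11*(-5 - 11)*1)*(-9) = (-11*(-16)*1)*(-9) = (176*1)*(-9) = 176*(-9) = -1584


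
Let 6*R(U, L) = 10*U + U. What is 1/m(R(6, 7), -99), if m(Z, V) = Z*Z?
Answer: 1/121 ≈ 0.0082645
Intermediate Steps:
R(U, L) = 11*U/6 (R(U, L) = (10*U + U)/6 = (11*U)/6 = 11*U/6)
m(Z, V) = Z²
1/m(R(6, 7), -99) = 1/(((11/6)*6)²) = 1/(11²) = 1/121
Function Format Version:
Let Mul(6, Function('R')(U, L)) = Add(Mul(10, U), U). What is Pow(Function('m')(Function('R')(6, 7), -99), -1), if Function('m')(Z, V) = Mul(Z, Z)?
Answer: Rational(1, 121) ≈ 0.0082645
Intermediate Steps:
Function('R')(U, L) = Mul(Rational(11, 6), U) (Function('R')(U, L) = Mul(Rational(1, 6), Add(Mul(10, U), U)) = Mul(Rational(1, 6), Mul(11, U)) = Mul(Rational(11, 6), U))
Function('m')(Z, V) = Pow(Z, 2)
Pow(Function('m')(Function('R')(6, 7), -99), -1) = Pow(Pow(Mul(Rational(11, 6), 6), 2), -1) = Pow(Pow(11, 2), -1) = Pow(121, -1) = Rational(1, 121)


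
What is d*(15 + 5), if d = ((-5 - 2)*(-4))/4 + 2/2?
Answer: 160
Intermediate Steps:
d = 8 (d = -7*(-4)*(1/4) + 2*(1/2) = 28*(1/4) + 1 = 7 + 1 = 8)
d*(15 + 5) = 8*(15 + 5) = 8*20 = 160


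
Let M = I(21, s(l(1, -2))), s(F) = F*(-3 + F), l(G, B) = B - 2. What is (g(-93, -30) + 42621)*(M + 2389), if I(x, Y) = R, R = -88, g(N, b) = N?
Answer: 97856928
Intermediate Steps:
l(G, B) = -2 + B
I(x, Y) = -88
M = -88
(g(-93, -30) + 42621)*(M + 2389) = (-93 + 42621)*(-88 + 2389) = 42528*2301 = 97856928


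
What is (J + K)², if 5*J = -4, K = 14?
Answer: 4356/25 ≈ 174.24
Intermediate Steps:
J = -⅘ (J = (⅕)*(-4) = -⅘ ≈ -0.80000)
(J + K)² = (-⅘ + 14)² = (66/5)² = 4356/25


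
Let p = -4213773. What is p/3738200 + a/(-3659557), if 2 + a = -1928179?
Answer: -8212616264361/13680155977400 ≈ -0.60033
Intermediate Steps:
a = -1928181 (a = -2 - 1928179 = -1928181)
p/3738200 + a/(-3659557) = -4213773/3738200 - 1928181/(-3659557) = -4213773*1/3738200 - 1928181*(-1/3659557) = -4213773/3738200 + 1928181/3659557 = -8212616264361/13680155977400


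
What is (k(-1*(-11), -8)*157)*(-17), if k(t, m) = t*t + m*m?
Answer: -493765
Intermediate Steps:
k(t, m) = m² + t² (k(t, m) = t² + m² = m² + t²)
(k(-1*(-11), -8)*157)*(-17) = (((-8)² + (-1*(-11))²)*157)*(-17) = ((64 + 11²)*157)*(-17) = ((64 + 121)*157)*(-17) = (185*157)*(-17) = 29045*(-17) = -493765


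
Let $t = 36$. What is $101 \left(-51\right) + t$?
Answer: $-5115$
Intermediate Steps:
$101 \left(-51\right) + t = 101 \left(-51\right) + 36 = -5151 + 36 = -5115$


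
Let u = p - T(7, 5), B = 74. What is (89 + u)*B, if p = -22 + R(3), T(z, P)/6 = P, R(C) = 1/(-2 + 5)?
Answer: 8288/3 ≈ 2762.7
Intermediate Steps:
R(C) = 1/3
T(z, P) = 6*P
p = -65/3 (p = -22 + 1/3 = -65/3 ≈ -21.667)
u = -155/3 (u = -65/3 - 6*5 = -65/3 - 1*30 = -65/3 - 30 = -155/3 ≈ -51.667)
(89 + u)*B = (89 - 155/3)*74 = (112/3)*74 = 8288/3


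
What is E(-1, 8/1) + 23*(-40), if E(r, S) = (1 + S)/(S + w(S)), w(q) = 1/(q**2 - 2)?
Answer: -456682/497 ≈ -918.88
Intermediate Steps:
w(q) = 1/(-2 + q**2)
E(r, S) = (1 + S)/(S + 1/(-2 + S**2))
E(-1, 8/1) + 23*(-40) = (1 + 8/1)*(-2 + (8/1)**2)/(1 + (8/1)*(-2 + (8/1)**2)) + 23*(-40) = (1 + 8*1)*(-2 + (8*1)**2)/(1 + (8*1)*(-2 + (8*1)**2)) - 920 = (1 + 8)*(-2 + 8**2)/(1 + 8*(-2 + 8**2)) - 920 = 9*(-2 + 64)/(1 + 8*(-2 + 64)) - 920 = 9*62/(1 + 8*62) - 920 = 9*62/(1 + 496) - 920 = 9*62/497 - 920 = (1/497)*9*62 - 920 = 558/497 - 920 = -456682/497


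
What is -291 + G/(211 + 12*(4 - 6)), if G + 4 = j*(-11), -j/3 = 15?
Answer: -53926/187 ≈ -288.37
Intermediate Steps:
j = -45 (j = -3*15 = -45)
G = 491 (G = -4 - 45*(-11) = -4 + 495 = 491)
-291 + G/(211 + 12*(4 - 6)) = -291 + 491/(211 + 12*(4 - 6)) = -291 + 491/(211 + 12*(-2)) = -291 + 491/(211 - 24) = -291 + 491/187 = -53926/187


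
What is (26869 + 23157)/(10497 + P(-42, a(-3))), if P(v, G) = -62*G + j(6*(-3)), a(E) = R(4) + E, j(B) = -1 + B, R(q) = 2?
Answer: 25013/5270 ≈ 4.7463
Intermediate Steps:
a(E) = 2 + E
P(v, G) = -19 - 62*G (P(v, G) = -62*G + (-1 + 6*(-3)) = -62*G + (-1 - 18) = -62*G - 19 = -19 - 62*G)
(26869 + 23157)/(10497 + P(-42, a(-3))) = (26869 + 23157)/(10497 + (-19 - 62*(2 - 3))) = 50026/(10497 + (-19 - 62*(-1))) = 50026/(10497 + (-19 + 62)) = 50026/(10497 + 43) = 50026/10540 = 50026*(1/10540) = 25013/5270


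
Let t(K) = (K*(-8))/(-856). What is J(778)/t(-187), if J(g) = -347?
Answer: 37129/187 ≈ 198.55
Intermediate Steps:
t(K) = K/107 (t(K) = -8*K*(-1/856) = K/107)
J(778)/t(-187) = -347/((1/107)*(-187)) = -347/(-187/107) = -347*(-107/187) = 37129/187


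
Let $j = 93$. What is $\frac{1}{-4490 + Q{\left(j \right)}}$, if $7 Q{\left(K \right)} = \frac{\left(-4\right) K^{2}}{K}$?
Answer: $- \frac{7}{31802} \approx -0.00022011$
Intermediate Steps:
$Q{\left(K \right)} = - \frac{4 K}{7}$ ($Q{\left(K \right)} = \frac{- 4 K^{2} \frac{1}{K}}{7} = \frac{\left(-4\right) K}{7} = - \frac{4 K}{7}$)
$\frac{1}{-4490 + Q{\left(j \right)}} = \frac{1}{-4490 - \frac{372}{7}} = \frac{1}{- \frac{31802}{7}} = - \frac{7}{31802}$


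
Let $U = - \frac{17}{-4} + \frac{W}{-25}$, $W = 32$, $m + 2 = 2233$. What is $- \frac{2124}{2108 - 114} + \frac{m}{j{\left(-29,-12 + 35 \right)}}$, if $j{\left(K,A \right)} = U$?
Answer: $\frac{222115286}{296109} \approx 750.11$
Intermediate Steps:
$m = 2231$ ($m = -2 + 2233 = 2231$)
$U = \frac{297}{100}$ ($U = - \frac{17}{-4} + \frac{32}{-25} = \left(-17\right) \left(- \frac{1}{4}\right) + 32 \left(- \frac{1}{25}\right) = \frac{17}{4} - \frac{32}{25} = \frac{297}{100} \approx 2.97$)
$j{\left(K,A \right)} = \frac{297}{100}$
$- \frac{2124}{2108 - 114} + \frac{m}{j{\left(-29,-12 + 35 \right)}} = - \frac{2124}{2108 - 114} + \frac{2231}{\frac{297}{100}} = - \frac{2124}{1994} + 2231 \cdot \frac{100}{297} = \left(-2124\right) \frac{1}{1994} + \frac{223100}{297} = - \frac{1062}{997} + \frac{223100}{297} = \frac{222115286}{296109}$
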